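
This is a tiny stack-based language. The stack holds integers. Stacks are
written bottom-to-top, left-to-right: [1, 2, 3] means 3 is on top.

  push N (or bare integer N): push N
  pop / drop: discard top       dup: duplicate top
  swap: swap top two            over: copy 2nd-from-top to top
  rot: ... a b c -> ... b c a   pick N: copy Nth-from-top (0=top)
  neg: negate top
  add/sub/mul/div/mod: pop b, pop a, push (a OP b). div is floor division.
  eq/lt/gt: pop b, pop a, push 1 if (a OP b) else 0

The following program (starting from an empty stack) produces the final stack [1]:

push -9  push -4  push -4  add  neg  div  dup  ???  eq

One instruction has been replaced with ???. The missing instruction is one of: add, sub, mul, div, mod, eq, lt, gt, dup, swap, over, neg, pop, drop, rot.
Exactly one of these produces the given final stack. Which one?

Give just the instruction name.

Answer: swap

Derivation:
Stack before ???: [-2, -2]
Stack after ???:  [-2, -2]
The instruction that transforms [-2, -2] -> [-2, -2] is: swap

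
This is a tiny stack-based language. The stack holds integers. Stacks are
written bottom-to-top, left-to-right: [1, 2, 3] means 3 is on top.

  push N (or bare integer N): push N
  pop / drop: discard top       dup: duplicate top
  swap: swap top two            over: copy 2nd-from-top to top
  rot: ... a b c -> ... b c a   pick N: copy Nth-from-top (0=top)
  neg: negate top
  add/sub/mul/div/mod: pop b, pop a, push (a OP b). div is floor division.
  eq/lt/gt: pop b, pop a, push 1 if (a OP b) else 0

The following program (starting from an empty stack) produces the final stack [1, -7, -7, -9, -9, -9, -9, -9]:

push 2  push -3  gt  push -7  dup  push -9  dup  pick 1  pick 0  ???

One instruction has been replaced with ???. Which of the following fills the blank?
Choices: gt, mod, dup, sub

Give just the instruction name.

Stack before ???: [1, -7, -7, -9, -9, -9, -9]
Stack after ???:  [1, -7, -7, -9, -9, -9, -9, -9]
Checking each choice:
  gt: produces [1, -7, -7, -9, -9, 0]
  mod: produces [1, -7, -7, -9, -9, 0]
  dup: MATCH
  sub: produces [1, -7, -7, -9, -9, 0]


Answer: dup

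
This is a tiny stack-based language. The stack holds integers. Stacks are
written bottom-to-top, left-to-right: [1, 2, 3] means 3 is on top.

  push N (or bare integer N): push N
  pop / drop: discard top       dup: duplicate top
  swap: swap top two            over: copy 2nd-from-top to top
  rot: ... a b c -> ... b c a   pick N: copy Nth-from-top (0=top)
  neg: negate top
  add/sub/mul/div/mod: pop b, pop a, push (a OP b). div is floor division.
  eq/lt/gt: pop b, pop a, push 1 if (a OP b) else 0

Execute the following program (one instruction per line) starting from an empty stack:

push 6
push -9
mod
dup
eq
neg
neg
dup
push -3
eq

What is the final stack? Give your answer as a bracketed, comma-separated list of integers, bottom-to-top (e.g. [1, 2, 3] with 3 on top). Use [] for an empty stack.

Answer: [1, 0]

Derivation:
After 'push 6': [6]
After 'push -9': [6, -9]
After 'mod': [-3]
After 'dup': [-3, -3]
After 'eq': [1]
After 'neg': [-1]
After 'neg': [1]
After 'dup': [1, 1]
After 'push -3': [1, 1, -3]
After 'eq': [1, 0]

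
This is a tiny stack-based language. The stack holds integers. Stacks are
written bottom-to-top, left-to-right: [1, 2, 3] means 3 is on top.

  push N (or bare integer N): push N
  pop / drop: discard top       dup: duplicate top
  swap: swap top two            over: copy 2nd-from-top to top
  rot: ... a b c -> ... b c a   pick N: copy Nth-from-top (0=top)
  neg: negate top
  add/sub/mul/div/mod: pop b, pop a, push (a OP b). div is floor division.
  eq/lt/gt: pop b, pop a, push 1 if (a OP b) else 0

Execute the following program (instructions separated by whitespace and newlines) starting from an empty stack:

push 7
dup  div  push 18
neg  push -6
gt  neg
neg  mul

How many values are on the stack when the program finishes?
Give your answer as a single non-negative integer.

After 'push 7': stack = [7] (depth 1)
After 'dup': stack = [7, 7] (depth 2)
After 'div': stack = [1] (depth 1)
After 'push 18': stack = [1, 18] (depth 2)
After 'neg': stack = [1, -18] (depth 2)
After 'push -6': stack = [1, -18, -6] (depth 3)
After 'gt': stack = [1, 0] (depth 2)
After 'neg': stack = [1, 0] (depth 2)
After 'neg': stack = [1, 0] (depth 2)
After 'mul': stack = [0] (depth 1)

Answer: 1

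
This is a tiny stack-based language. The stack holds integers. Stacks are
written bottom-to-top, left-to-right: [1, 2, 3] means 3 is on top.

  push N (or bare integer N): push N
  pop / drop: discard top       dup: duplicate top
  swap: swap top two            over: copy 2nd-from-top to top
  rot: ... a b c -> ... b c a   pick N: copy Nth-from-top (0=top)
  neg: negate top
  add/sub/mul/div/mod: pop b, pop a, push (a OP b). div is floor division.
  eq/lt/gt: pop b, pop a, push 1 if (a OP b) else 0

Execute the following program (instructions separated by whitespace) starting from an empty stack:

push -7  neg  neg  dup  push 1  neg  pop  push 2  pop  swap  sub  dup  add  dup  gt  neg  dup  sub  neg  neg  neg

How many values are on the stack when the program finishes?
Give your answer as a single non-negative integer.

Answer: 1

Derivation:
After 'push -7': stack = [-7] (depth 1)
After 'neg': stack = [7] (depth 1)
After 'neg': stack = [-7] (depth 1)
After 'dup': stack = [-7, -7] (depth 2)
After 'push 1': stack = [-7, -7, 1] (depth 3)
After 'neg': stack = [-7, -7, -1] (depth 3)
After 'pop': stack = [-7, -7] (depth 2)
After 'push 2': stack = [-7, -7, 2] (depth 3)
After 'pop': stack = [-7, -7] (depth 2)
After 'swap': stack = [-7, -7] (depth 2)
  ...
After 'dup': stack = [0, 0] (depth 2)
After 'add': stack = [0] (depth 1)
After 'dup': stack = [0, 0] (depth 2)
After 'gt': stack = [0] (depth 1)
After 'neg': stack = [0] (depth 1)
After 'dup': stack = [0, 0] (depth 2)
After 'sub': stack = [0] (depth 1)
After 'neg': stack = [0] (depth 1)
After 'neg': stack = [0] (depth 1)
After 'neg': stack = [0] (depth 1)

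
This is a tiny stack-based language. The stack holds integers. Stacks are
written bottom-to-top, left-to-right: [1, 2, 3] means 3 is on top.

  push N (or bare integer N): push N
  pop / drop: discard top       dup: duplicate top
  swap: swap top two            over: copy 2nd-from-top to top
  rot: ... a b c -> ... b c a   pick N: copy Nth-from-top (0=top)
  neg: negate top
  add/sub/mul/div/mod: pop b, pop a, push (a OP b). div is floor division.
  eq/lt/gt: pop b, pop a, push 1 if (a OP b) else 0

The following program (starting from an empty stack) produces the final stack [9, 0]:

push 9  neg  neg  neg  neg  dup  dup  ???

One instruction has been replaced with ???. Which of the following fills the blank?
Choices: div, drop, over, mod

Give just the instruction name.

Answer: mod

Derivation:
Stack before ???: [9, 9, 9]
Stack after ???:  [9, 0]
Checking each choice:
  div: produces [9, 1]
  drop: produces [9, 9]
  over: produces [9, 9, 9, 9]
  mod: MATCH


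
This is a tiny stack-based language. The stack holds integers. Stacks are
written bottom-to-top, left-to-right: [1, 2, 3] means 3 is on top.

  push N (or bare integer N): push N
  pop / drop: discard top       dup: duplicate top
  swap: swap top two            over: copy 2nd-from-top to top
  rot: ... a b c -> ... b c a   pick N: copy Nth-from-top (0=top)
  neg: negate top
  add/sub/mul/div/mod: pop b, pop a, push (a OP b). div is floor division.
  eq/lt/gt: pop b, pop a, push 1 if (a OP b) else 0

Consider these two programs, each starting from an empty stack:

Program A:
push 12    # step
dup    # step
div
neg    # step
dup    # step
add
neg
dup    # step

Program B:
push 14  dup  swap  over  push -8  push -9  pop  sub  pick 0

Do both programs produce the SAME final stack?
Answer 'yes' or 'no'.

Program A trace:
  After 'push 12': [12]
  After 'dup': [12, 12]
  After 'div': [1]
  After 'neg': [-1]
  After 'dup': [-1, -1]
  After 'add': [-2]
  After 'neg': [2]
  After 'dup': [2, 2]
Program A final stack: [2, 2]

Program B trace:
  After 'push 14': [14]
  After 'dup': [14, 14]
  After 'swap': [14, 14]
  After 'over': [14, 14, 14]
  After 'push -8': [14, 14, 14, -8]
  After 'push -9': [14, 14, 14, -8, -9]
  After 'pop': [14, 14, 14, -8]
  After 'sub': [14, 14, 22]
  After 'pick 0': [14, 14, 22, 22]
Program B final stack: [14, 14, 22, 22]
Same: no

Answer: no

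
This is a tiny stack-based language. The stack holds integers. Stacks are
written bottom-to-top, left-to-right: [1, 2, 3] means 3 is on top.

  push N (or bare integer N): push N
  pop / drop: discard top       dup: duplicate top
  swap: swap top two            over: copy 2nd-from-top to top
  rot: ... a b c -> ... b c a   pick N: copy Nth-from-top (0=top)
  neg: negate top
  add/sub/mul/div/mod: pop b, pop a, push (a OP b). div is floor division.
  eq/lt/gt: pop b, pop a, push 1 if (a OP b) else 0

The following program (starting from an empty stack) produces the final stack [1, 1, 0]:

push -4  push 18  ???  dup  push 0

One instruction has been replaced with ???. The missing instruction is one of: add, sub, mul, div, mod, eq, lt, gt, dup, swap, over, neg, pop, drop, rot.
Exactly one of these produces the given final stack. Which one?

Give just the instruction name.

Answer: lt

Derivation:
Stack before ???: [-4, 18]
Stack after ???:  [1]
The instruction that transforms [-4, 18] -> [1] is: lt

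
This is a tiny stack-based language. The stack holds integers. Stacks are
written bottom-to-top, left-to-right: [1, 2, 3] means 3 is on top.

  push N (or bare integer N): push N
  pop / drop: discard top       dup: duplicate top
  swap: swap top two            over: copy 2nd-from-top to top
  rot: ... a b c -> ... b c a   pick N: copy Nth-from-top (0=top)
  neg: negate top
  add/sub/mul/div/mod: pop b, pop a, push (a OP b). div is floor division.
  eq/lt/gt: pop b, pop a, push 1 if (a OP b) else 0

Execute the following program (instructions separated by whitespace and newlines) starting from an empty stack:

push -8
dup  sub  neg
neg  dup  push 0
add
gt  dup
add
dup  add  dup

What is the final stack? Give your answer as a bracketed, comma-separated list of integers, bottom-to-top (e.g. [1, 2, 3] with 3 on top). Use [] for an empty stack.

Answer: [0, 0]

Derivation:
After 'push -8': [-8]
After 'dup': [-8, -8]
After 'sub': [0]
After 'neg': [0]
After 'neg': [0]
After 'dup': [0, 0]
After 'push 0': [0, 0, 0]
After 'add': [0, 0]
After 'gt': [0]
After 'dup': [0, 0]
After 'add': [0]
After 'dup': [0, 0]
After 'add': [0]
After 'dup': [0, 0]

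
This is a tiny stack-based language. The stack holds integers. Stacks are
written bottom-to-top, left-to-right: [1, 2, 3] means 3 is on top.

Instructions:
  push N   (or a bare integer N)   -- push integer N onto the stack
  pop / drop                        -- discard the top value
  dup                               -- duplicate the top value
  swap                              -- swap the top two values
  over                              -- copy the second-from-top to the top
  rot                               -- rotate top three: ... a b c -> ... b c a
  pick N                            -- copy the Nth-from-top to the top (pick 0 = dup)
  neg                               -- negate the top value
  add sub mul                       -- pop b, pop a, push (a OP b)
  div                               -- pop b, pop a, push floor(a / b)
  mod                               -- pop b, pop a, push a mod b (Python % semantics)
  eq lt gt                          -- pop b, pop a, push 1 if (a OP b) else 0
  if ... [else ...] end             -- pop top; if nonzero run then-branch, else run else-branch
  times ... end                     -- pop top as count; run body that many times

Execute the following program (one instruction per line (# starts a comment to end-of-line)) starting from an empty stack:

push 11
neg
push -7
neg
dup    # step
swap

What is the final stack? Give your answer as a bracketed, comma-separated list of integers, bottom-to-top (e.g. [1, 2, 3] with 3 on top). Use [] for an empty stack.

After 'push 11': [11]
After 'neg': [-11]
After 'push -7': [-11, -7]
After 'neg': [-11, 7]
After 'dup': [-11, 7, 7]
After 'swap': [-11, 7, 7]

Answer: [-11, 7, 7]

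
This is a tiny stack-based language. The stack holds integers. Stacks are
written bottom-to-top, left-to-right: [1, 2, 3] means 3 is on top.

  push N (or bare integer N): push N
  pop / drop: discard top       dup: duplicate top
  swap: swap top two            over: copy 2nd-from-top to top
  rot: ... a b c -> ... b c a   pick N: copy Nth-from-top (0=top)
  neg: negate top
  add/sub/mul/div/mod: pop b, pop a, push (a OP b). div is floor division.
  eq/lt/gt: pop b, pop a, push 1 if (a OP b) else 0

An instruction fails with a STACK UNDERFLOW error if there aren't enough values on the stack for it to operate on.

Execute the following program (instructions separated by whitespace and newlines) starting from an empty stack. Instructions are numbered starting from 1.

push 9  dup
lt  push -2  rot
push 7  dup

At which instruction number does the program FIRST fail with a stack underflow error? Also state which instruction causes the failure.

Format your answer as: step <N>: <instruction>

Answer: step 5: rot

Derivation:
Step 1 ('push 9'): stack = [9], depth = 1
Step 2 ('dup'): stack = [9, 9], depth = 2
Step 3 ('lt'): stack = [0], depth = 1
Step 4 ('push -2'): stack = [0, -2], depth = 2
Step 5 ('rot'): needs 3 value(s) but depth is 2 — STACK UNDERFLOW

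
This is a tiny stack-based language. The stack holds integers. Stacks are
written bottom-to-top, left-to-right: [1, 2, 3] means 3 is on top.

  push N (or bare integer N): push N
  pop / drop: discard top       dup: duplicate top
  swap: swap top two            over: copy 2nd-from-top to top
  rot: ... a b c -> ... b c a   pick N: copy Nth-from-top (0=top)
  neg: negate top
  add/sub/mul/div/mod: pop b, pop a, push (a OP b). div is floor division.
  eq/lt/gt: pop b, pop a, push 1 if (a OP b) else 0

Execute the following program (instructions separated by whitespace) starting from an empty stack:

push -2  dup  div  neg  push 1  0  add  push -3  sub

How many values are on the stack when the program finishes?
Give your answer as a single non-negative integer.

Answer: 2

Derivation:
After 'push -2': stack = [-2] (depth 1)
After 'dup': stack = [-2, -2] (depth 2)
After 'div': stack = [1] (depth 1)
After 'neg': stack = [-1] (depth 1)
After 'push 1': stack = [-1, 1] (depth 2)
After 'push 0': stack = [-1, 1, 0] (depth 3)
After 'add': stack = [-1, 1] (depth 2)
After 'push -3': stack = [-1, 1, -3] (depth 3)
After 'sub': stack = [-1, 4] (depth 2)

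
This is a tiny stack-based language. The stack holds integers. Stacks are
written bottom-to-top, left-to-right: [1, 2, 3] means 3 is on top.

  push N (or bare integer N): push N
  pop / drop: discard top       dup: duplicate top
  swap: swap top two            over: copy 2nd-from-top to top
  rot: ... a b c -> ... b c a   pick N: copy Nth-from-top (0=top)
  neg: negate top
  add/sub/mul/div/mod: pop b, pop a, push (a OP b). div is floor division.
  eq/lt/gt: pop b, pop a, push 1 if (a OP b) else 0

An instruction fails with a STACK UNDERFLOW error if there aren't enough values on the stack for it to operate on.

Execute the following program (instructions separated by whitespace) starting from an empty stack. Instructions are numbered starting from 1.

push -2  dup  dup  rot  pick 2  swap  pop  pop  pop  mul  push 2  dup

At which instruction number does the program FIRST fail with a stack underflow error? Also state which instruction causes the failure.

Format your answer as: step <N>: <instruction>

Answer: step 10: mul

Derivation:
Step 1 ('push -2'): stack = [-2], depth = 1
Step 2 ('dup'): stack = [-2, -2], depth = 2
Step 3 ('dup'): stack = [-2, -2, -2], depth = 3
Step 4 ('rot'): stack = [-2, -2, -2], depth = 3
Step 5 ('pick 2'): stack = [-2, -2, -2, -2], depth = 4
Step 6 ('swap'): stack = [-2, -2, -2, -2], depth = 4
Step 7 ('pop'): stack = [-2, -2, -2], depth = 3
Step 8 ('pop'): stack = [-2, -2], depth = 2
Step 9 ('pop'): stack = [-2], depth = 1
Step 10 ('mul'): needs 2 value(s) but depth is 1 — STACK UNDERFLOW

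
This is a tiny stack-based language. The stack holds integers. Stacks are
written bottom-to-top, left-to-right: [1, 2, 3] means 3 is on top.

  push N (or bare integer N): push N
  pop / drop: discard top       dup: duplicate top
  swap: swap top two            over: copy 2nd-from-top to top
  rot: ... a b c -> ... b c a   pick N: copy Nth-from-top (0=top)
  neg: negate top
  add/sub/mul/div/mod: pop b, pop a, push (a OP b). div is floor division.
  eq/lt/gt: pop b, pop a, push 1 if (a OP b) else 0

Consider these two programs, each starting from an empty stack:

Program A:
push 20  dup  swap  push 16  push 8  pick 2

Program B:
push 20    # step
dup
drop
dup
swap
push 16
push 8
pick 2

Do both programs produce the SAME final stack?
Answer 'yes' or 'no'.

Answer: yes

Derivation:
Program A trace:
  After 'push 20': [20]
  After 'dup': [20, 20]
  After 'swap': [20, 20]
  After 'push 16': [20, 20, 16]
  After 'push 8': [20, 20, 16, 8]
  After 'pick 2': [20, 20, 16, 8, 20]
Program A final stack: [20, 20, 16, 8, 20]

Program B trace:
  After 'push 20': [20]
  After 'dup': [20, 20]
  After 'drop': [20]
  After 'dup': [20, 20]
  After 'swap': [20, 20]
  After 'push 16': [20, 20, 16]
  After 'push 8': [20, 20, 16, 8]
  After 'pick 2': [20, 20, 16, 8, 20]
Program B final stack: [20, 20, 16, 8, 20]
Same: yes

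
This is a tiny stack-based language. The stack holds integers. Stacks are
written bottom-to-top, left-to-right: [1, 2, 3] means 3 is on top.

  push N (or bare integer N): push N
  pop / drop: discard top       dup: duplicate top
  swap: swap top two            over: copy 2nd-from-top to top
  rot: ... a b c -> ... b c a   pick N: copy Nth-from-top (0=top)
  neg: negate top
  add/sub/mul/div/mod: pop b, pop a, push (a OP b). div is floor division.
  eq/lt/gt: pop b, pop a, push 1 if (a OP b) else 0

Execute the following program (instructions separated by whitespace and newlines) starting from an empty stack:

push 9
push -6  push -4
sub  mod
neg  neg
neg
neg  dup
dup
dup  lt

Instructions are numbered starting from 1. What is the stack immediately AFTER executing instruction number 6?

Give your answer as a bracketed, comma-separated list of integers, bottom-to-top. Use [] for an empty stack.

Step 1 ('push 9'): [9]
Step 2 ('push -6'): [9, -6]
Step 3 ('push -4'): [9, -6, -4]
Step 4 ('sub'): [9, -2]
Step 5 ('mod'): [-1]
Step 6 ('neg'): [1]

Answer: [1]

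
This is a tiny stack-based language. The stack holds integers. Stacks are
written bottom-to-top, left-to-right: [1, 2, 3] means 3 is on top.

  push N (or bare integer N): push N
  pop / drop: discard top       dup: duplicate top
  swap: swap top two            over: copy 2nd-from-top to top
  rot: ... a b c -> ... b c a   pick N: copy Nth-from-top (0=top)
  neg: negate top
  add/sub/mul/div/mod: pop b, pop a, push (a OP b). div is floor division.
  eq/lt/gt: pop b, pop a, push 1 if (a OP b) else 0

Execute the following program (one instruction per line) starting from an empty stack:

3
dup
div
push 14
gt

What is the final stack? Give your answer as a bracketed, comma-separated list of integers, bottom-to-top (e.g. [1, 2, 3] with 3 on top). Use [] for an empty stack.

Answer: [0]

Derivation:
After 'push 3': [3]
After 'dup': [3, 3]
After 'div': [1]
After 'push 14': [1, 14]
After 'gt': [0]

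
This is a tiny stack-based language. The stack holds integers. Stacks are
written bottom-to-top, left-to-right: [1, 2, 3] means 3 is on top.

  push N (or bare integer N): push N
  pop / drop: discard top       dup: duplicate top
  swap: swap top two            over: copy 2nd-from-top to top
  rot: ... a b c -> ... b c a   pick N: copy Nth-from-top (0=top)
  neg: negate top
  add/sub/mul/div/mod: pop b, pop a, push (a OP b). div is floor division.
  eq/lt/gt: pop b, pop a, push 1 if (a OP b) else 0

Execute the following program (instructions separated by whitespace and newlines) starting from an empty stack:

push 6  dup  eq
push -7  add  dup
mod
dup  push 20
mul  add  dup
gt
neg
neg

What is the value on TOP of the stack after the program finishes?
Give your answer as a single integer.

After 'push 6': [6]
After 'dup': [6, 6]
After 'eq': [1]
After 'push -7': [1, -7]
After 'add': [-6]
After 'dup': [-6, -6]
After 'mod': [0]
After 'dup': [0, 0]
After 'push 20': [0, 0, 20]
After 'mul': [0, 0]
After 'add': [0]
After 'dup': [0, 0]
After 'gt': [0]
After 'neg': [0]
After 'neg': [0]

Answer: 0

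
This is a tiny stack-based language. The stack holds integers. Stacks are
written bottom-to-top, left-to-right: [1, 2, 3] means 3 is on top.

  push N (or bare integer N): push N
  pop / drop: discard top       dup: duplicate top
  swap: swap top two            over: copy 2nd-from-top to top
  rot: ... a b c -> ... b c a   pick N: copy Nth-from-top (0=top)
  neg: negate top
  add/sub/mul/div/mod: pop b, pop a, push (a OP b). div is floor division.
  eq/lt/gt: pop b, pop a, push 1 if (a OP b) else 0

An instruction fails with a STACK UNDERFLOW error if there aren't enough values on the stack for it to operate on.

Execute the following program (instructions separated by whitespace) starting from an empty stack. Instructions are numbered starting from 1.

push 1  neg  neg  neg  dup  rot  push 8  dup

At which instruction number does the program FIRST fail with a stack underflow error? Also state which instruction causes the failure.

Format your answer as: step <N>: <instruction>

Answer: step 6: rot

Derivation:
Step 1 ('push 1'): stack = [1], depth = 1
Step 2 ('neg'): stack = [-1], depth = 1
Step 3 ('neg'): stack = [1], depth = 1
Step 4 ('neg'): stack = [-1], depth = 1
Step 5 ('dup'): stack = [-1, -1], depth = 2
Step 6 ('rot'): needs 3 value(s) but depth is 2 — STACK UNDERFLOW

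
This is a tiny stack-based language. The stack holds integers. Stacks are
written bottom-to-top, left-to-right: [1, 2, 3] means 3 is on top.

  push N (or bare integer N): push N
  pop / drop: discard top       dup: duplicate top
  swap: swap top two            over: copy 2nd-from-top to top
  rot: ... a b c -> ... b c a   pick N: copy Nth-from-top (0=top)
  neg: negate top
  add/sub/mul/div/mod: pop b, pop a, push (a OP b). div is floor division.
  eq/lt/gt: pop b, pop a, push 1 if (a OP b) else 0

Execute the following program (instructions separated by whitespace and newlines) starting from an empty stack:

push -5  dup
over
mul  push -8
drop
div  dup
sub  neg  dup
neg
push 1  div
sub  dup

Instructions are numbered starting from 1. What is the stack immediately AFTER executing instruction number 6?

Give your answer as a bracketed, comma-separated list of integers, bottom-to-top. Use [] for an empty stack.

Answer: [-5, 25]

Derivation:
Step 1 ('push -5'): [-5]
Step 2 ('dup'): [-5, -5]
Step 3 ('over'): [-5, -5, -5]
Step 4 ('mul'): [-5, 25]
Step 5 ('push -8'): [-5, 25, -8]
Step 6 ('drop'): [-5, 25]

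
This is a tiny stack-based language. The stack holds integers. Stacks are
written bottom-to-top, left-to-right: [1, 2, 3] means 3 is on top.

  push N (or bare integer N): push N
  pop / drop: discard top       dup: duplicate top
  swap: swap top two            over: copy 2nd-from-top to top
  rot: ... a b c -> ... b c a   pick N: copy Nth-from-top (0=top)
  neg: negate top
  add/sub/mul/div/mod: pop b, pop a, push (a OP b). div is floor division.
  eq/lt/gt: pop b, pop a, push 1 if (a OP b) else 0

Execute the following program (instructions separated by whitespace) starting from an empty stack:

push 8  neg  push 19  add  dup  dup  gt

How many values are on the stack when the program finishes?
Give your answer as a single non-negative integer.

After 'push 8': stack = [8] (depth 1)
After 'neg': stack = [-8] (depth 1)
After 'push 19': stack = [-8, 19] (depth 2)
After 'add': stack = [11] (depth 1)
After 'dup': stack = [11, 11] (depth 2)
After 'dup': stack = [11, 11, 11] (depth 3)
After 'gt': stack = [11, 0] (depth 2)

Answer: 2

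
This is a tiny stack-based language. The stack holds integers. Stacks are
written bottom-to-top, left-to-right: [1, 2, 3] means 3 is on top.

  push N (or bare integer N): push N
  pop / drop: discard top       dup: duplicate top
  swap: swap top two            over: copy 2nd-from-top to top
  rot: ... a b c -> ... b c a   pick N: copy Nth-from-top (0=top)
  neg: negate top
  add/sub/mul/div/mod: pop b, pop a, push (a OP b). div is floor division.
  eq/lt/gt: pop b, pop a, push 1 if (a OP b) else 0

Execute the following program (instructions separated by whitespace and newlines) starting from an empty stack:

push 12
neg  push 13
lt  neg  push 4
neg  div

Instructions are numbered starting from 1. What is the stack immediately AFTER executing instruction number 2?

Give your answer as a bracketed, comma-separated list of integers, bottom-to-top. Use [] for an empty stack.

Answer: [-12]

Derivation:
Step 1 ('push 12'): [12]
Step 2 ('neg'): [-12]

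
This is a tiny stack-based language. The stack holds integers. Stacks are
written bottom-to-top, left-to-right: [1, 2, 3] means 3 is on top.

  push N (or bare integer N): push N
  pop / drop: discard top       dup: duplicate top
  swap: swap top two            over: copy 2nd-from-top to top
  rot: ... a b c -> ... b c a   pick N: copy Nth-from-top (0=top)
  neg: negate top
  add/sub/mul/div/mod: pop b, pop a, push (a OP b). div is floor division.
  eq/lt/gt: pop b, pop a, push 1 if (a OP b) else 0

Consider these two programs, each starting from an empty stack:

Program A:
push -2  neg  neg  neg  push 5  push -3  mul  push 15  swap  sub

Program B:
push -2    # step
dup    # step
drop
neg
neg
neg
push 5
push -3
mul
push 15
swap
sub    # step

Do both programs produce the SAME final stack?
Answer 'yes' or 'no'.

Program A trace:
  After 'push -2': [-2]
  After 'neg': [2]
  After 'neg': [-2]
  After 'neg': [2]
  After 'push 5': [2, 5]
  After 'push -3': [2, 5, -3]
  After 'mul': [2, -15]
  After 'push 15': [2, -15, 15]
  After 'swap': [2, 15, -15]
  After 'sub': [2, 30]
Program A final stack: [2, 30]

Program B trace:
  After 'push -2': [-2]
  After 'dup': [-2, -2]
  After 'drop': [-2]
  After 'neg': [2]
  After 'neg': [-2]
  After 'neg': [2]
  After 'push 5': [2, 5]
  After 'push -3': [2, 5, -3]
  After 'mul': [2, -15]
  After 'push 15': [2, -15, 15]
  After 'swap': [2, 15, -15]
  After 'sub': [2, 30]
Program B final stack: [2, 30]
Same: yes

Answer: yes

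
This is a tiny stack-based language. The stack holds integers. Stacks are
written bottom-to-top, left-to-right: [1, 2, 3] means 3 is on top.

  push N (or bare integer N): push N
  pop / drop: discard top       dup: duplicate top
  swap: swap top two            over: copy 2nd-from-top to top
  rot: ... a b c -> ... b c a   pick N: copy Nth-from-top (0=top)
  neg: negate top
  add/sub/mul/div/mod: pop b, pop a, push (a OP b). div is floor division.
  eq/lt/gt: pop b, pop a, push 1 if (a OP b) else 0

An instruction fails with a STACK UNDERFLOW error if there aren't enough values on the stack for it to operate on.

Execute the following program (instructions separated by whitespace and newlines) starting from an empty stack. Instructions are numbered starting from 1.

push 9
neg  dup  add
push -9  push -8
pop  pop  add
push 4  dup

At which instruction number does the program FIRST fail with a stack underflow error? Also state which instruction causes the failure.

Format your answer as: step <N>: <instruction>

Answer: step 9: add

Derivation:
Step 1 ('push 9'): stack = [9], depth = 1
Step 2 ('neg'): stack = [-9], depth = 1
Step 3 ('dup'): stack = [-9, -9], depth = 2
Step 4 ('add'): stack = [-18], depth = 1
Step 5 ('push -9'): stack = [-18, -9], depth = 2
Step 6 ('push -8'): stack = [-18, -9, -8], depth = 3
Step 7 ('pop'): stack = [-18, -9], depth = 2
Step 8 ('pop'): stack = [-18], depth = 1
Step 9 ('add'): needs 2 value(s) but depth is 1 — STACK UNDERFLOW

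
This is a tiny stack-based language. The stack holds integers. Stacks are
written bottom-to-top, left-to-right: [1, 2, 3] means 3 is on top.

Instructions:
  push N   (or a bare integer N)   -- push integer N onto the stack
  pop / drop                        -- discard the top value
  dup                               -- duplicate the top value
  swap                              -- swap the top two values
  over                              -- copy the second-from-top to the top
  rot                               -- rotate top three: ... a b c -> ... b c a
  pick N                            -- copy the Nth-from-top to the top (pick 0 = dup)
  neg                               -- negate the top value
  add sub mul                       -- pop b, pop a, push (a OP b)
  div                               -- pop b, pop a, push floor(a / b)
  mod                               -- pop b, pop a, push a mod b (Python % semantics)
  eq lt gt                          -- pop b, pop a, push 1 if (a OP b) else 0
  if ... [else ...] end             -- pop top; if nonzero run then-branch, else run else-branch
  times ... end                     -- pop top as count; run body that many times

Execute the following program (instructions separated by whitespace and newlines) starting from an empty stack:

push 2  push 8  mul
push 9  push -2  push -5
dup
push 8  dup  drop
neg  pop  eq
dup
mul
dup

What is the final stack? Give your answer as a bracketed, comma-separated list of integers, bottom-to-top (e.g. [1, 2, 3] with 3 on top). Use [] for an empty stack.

Answer: [16, 9, -2, 1, 1]

Derivation:
After 'push 2': [2]
After 'push 8': [2, 8]
After 'mul': [16]
After 'push 9': [16, 9]
After 'push -2': [16, 9, -2]
After 'push -5': [16, 9, -2, -5]
After 'dup': [16, 9, -2, -5, -5]
After 'push 8': [16, 9, -2, -5, -5, 8]
After 'dup': [16, 9, -2, -5, -5, 8, 8]
After 'drop': [16, 9, -2, -5, -5, 8]
After 'neg': [16, 9, -2, -5, -5, -8]
After 'pop': [16, 9, -2, -5, -5]
After 'eq': [16, 9, -2, 1]
After 'dup': [16, 9, -2, 1, 1]
After 'mul': [16, 9, -2, 1]
After 'dup': [16, 9, -2, 1, 1]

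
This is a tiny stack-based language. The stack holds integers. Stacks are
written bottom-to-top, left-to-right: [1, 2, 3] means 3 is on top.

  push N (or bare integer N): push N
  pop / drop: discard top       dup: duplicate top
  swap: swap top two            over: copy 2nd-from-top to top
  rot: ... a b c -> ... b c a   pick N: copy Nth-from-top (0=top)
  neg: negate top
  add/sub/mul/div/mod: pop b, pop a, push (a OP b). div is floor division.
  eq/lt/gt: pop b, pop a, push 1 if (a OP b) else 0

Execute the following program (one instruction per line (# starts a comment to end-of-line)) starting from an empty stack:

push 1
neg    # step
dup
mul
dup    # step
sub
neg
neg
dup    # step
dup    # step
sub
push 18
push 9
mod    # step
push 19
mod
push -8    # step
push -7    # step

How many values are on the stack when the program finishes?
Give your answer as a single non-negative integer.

After 'push 1': stack = [1] (depth 1)
After 'neg': stack = [-1] (depth 1)
After 'dup': stack = [-1, -1] (depth 2)
After 'mul': stack = [1] (depth 1)
After 'dup': stack = [1, 1] (depth 2)
After 'sub': stack = [0] (depth 1)
After 'neg': stack = [0] (depth 1)
After 'neg': stack = [0] (depth 1)
After 'dup': stack = [0, 0] (depth 2)
After 'dup': stack = [0, 0, 0] (depth 3)
After 'sub': stack = [0, 0] (depth 2)
After 'push 18': stack = [0, 0, 18] (depth 3)
After 'push 9': stack = [0, 0, 18, 9] (depth 4)
After 'mod': stack = [0, 0, 0] (depth 3)
After 'push 19': stack = [0, 0, 0, 19] (depth 4)
After 'mod': stack = [0, 0, 0] (depth 3)
After 'push -8': stack = [0, 0, 0, -8] (depth 4)
After 'push -7': stack = [0, 0, 0, -8, -7] (depth 5)

Answer: 5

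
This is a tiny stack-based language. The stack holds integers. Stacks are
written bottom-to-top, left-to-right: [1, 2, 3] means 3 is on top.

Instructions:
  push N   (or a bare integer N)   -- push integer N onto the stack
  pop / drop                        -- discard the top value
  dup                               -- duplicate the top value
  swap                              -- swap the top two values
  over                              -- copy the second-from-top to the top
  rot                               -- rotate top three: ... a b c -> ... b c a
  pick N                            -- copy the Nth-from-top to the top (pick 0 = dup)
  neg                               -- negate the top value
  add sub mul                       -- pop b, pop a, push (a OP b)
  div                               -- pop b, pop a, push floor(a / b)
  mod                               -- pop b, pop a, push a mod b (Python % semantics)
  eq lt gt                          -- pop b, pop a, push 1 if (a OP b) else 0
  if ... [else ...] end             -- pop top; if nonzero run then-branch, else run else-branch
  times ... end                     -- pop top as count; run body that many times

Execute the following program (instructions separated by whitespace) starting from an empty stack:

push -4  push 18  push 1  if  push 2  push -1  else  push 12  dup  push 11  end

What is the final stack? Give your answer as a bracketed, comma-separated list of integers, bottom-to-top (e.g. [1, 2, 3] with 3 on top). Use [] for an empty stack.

After 'push -4': [-4]
After 'push 18': [-4, 18]
After 'push 1': [-4, 18, 1]
After 'if': [-4, 18]
After 'push 2': [-4, 18, 2]
After 'push -1': [-4, 18, 2, -1]

Answer: [-4, 18, 2, -1]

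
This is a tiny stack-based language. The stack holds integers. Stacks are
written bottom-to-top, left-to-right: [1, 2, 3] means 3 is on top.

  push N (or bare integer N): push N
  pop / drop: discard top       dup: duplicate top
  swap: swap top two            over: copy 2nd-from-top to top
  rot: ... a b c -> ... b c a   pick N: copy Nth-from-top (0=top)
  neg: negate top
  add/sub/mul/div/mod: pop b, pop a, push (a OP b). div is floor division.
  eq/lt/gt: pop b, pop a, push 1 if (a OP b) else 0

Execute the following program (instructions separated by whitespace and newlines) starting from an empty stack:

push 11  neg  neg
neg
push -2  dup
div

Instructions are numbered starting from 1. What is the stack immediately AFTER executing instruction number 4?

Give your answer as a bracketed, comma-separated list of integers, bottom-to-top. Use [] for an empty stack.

Answer: [-11]

Derivation:
Step 1 ('push 11'): [11]
Step 2 ('neg'): [-11]
Step 3 ('neg'): [11]
Step 4 ('neg'): [-11]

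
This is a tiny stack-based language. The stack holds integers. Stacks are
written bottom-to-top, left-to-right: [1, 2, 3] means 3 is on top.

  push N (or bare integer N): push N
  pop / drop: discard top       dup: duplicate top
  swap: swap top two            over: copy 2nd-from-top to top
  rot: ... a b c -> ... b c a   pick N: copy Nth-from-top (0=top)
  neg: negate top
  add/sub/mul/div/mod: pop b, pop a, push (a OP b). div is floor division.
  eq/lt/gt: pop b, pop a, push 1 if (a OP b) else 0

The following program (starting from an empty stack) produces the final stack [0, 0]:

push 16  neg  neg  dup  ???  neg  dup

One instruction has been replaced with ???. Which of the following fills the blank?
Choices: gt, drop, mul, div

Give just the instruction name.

Stack before ???: [16, 16]
Stack after ???:  [0]
Checking each choice:
  gt: MATCH
  drop: produces [-16, -16]
  mul: produces [-256, -256]
  div: produces [-1, -1]


Answer: gt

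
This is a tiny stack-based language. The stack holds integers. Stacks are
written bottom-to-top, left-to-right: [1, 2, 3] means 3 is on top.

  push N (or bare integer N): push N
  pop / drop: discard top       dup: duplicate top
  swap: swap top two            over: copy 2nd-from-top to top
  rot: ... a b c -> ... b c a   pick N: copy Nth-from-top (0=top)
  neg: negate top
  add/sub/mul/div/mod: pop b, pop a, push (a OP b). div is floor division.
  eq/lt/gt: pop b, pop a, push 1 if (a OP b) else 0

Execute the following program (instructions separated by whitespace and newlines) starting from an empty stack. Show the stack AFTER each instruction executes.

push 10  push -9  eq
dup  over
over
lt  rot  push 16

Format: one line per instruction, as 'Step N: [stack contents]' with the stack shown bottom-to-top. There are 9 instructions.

Step 1: [10]
Step 2: [10, -9]
Step 3: [0]
Step 4: [0, 0]
Step 5: [0, 0, 0]
Step 6: [0, 0, 0, 0]
Step 7: [0, 0, 0]
Step 8: [0, 0, 0]
Step 9: [0, 0, 0, 16]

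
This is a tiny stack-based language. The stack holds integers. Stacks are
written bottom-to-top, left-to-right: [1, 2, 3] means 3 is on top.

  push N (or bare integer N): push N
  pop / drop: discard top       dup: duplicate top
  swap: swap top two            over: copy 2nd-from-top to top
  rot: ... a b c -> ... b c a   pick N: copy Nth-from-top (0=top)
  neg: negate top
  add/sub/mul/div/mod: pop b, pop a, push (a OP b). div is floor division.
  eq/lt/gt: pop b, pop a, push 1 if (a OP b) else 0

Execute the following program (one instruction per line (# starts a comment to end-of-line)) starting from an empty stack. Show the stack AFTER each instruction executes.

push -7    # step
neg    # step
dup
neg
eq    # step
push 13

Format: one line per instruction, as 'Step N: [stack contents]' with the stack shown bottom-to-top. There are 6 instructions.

Step 1: [-7]
Step 2: [7]
Step 3: [7, 7]
Step 4: [7, -7]
Step 5: [0]
Step 6: [0, 13]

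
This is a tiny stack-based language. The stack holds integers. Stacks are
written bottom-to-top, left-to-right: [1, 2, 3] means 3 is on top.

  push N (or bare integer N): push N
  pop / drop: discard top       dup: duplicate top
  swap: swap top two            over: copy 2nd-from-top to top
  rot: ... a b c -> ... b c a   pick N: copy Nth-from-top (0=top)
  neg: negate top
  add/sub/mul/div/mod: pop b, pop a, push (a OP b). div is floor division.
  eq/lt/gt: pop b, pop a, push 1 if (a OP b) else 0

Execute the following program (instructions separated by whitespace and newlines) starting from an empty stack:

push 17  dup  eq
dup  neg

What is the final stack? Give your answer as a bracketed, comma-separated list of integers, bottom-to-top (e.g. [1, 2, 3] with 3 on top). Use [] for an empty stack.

After 'push 17': [17]
After 'dup': [17, 17]
After 'eq': [1]
After 'dup': [1, 1]
After 'neg': [1, -1]

Answer: [1, -1]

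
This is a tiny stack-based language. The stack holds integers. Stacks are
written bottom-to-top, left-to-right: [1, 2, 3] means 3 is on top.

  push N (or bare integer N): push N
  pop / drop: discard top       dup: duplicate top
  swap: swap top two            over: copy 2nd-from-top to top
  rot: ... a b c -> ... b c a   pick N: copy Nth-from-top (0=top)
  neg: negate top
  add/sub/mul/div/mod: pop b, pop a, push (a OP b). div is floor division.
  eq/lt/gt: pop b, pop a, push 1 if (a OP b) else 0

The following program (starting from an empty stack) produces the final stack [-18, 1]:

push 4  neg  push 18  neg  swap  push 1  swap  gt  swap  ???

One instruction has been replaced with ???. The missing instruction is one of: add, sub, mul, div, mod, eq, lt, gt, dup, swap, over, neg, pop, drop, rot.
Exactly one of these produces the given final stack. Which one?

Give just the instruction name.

Answer: swap

Derivation:
Stack before ???: [1, -18]
Stack after ???:  [-18, 1]
The instruction that transforms [1, -18] -> [-18, 1] is: swap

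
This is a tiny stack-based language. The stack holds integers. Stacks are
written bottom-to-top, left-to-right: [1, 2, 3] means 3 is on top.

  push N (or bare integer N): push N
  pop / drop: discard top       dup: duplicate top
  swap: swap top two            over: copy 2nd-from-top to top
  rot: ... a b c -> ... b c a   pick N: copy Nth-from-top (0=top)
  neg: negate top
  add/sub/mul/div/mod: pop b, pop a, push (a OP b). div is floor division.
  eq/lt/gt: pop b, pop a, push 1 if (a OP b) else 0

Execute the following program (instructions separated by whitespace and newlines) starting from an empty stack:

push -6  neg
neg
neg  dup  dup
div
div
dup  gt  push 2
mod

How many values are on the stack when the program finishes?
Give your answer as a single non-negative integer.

After 'push -6': stack = [-6] (depth 1)
After 'neg': stack = [6] (depth 1)
After 'neg': stack = [-6] (depth 1)
After 'neg': stack = [6] (depth 1)
After 'dup': stack = [6, 6] (depth 2)
After 'dup': stack = [6, 6, 6] (depth 3)
After 'div': stack = [6, 1] (depth 2)
After 'div': stack = [6] (depth 1)
After 'dup': stack = [6, 6] (depth 2)
After 'gt': stack = [0] (depth 1)
After 'push 2': stack = [0, 2] (depth 2)
After 'mod': stack = [0] (depth 1)

Answer: 1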